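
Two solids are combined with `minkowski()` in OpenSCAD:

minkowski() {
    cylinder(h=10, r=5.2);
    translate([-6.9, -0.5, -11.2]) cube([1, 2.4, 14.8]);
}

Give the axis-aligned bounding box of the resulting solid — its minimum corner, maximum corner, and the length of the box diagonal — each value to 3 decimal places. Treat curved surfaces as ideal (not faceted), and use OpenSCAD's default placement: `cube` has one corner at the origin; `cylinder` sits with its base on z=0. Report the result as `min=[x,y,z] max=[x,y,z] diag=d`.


A = translate([-6.9, -0.5, -11.2]) cube([1, 2.4, 14.8]) → bbox [-6.9,-0.5,-11.2] .. [-5.9,1.9,3.6]
B = cylinder(h=10, r=5.2) → bbox [-5.2,-5.2,0] .. [5.2,5.2,10]
lo = A.lo+B.lo = [-6.9-5.2, -0.5-5.2, -11.2+0] = [-12.100,-5.700,-11.200]
hi = A.hi+B.hi = [-5.9+5.2, 1.9+5.2, 3.6+10] = [-0.700,7.100,13.600]
diag = √(11.4²+12.8²+24.8²) = √908.84 = 30.147

min=[-12.100,-5.700,-11.200] max=[-0.700,7.100,13.600] diag=30.147


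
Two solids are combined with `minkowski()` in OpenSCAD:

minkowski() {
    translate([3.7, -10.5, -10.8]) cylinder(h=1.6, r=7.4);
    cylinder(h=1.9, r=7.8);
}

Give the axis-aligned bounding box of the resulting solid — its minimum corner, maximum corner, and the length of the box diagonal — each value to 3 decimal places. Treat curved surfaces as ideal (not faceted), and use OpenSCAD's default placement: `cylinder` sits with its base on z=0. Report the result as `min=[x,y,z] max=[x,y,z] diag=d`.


min=[-11.500,-25.700,-10.800] max=[18.900,4.700,-7.300] diag=43.134

A = translate([3.7, -10.5, -10.8]) cylinder(h=1.6, r=7.4) → bbox [-3.7,-17.9,-10.8] .. [11.1,-3.1,-9.2]
B = cylinder(h=1.9, r=7.8) → bbox [-7.8,-7.8,0] .. [7.8,7.8,1.9]
lo = A.lo+B.lo = [-3.7-7.8, -17.9-7.8, -10.8+0] = [-11.500,-25.700,-10.800]
hi = A.hi+B.hi = [11.1+7.8, -3.1+7.8, -9.2+1.9] = [18.900,4.700,-7.300]
diag = √(30.4²+30.4²+3.5²) = √1860.57 = 43.134


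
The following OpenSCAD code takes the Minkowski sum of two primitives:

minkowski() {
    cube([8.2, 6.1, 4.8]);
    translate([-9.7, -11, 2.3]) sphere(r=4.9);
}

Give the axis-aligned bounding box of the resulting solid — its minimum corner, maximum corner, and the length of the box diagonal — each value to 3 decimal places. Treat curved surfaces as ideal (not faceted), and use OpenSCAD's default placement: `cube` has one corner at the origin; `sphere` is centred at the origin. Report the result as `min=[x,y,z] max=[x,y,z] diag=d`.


A = translate([-9.7, -11, 2.3]) sphere(r=4.9) → bbox [-14.6,-15.9,-2.6] .. [-4.8,-6.1,7.2]
B = cube([8.2, 6.1, 4.8]) → bbox [0,0,0] .. [8.2,6.1,4.8]
lo = A.lo+B.lo = [-14.6+0, -15.9+0, -2.6+0] = [-14.600,-15.900,-2.600]
hi = A.hi+B.hi = [-4.8+8.2, -6.1+6.1, 7.2+4.8] = [3.400,0.000,12.000]
diag = √(18²+15.9²+14.6²) = √789.97 = 28.106

min=[-14.600,-15.900,-2.600] max=[3.400,0.000,12.000] diag=28.106


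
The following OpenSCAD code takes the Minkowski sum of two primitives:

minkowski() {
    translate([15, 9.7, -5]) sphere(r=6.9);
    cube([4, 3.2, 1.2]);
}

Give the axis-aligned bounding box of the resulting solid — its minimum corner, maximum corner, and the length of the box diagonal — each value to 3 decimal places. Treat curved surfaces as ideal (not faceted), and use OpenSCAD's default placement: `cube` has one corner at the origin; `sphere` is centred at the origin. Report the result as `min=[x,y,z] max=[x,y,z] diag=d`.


min=[8.100,2.800,-11.900] max=[25.900,19.800,3.100] diag=28.824

A = translate([15, 9.7, -5]) sphere(r=6.9) → bbox [8.1,2.8,-11.9] .. [21.9,16.6,1.9]
B = cube([4, 3.2, 1.2]) → bbox [0,0,0] .. [4,3.2,1.2]
lo = A.lo+B.lo = [8.1+0, 2.8+0, -11.9+0] = [8.100,2.800,-11.900]
hi = A.hi+B.hi = [21.9+4, 16.6+3.2, 1.9+1.2] = [25.900,19.800,3.100]
diag = √(17.8²+17²+15²) = √830.84 = 28.824


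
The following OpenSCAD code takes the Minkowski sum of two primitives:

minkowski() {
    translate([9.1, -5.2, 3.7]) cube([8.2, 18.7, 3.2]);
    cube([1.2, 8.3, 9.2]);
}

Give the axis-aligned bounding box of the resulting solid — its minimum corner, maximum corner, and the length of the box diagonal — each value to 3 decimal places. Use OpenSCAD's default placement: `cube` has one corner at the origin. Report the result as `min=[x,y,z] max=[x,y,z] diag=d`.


A = translate([9.1, -5.2, 3.7]) cube([8.2, 18.7, 3.2]) → bbox [9.1,-5.2,3.7] .. [17.3,13.5,6.9]
B = cube([1.2, 8.3, 9.2]) → bbox [0,0,0] .. [1.2,8.3,9.2]
lo = A.lo+B.lo = [9.1+0, -5.2+0, 3.7+0] = [9.100,-5.200,3.700]
hi = A.hi+B.hi = [17.3+1.2, 13.5+8.3, 6.9+9.2] = [18.500,21.800,16.100]
diag = √(9.4²+27²+12.4²) = √971.12 = 31.163

min=[9.100,-5.200,3.700] max=[18.500,21.800,16.100] diag=31.163


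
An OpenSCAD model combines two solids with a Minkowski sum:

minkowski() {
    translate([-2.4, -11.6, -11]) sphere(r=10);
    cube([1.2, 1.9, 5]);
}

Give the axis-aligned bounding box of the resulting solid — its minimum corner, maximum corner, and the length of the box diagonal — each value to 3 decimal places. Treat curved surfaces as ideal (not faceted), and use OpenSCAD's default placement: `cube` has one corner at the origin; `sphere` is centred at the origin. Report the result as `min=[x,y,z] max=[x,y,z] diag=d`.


min=[-12.400,-21.600,-21.000] max=[8.800,0.300,4.000] diag=39.421

A = translate([-2.4, -11.6, -11]) sphere(r=10) → bbox [-12.4,-21.6,-21] .. [7.6,-1.6,-1]
B = cube([1.2, 1.9, 5]) → bbox [0,0,0] .. [1.2,1.9,5]
lo = A.lo+B.lo = [-12.4+0, -21.6+0, -21+0] = [-12.400,-21.600,-21.000]
hi = A.hi+B.hi = [7.6+1.2, -1.6+1.9, -1+5] = [8.800,0.300,4.000]
diag = √(21.2²+21.9²+25²) = √1554.05 = 39.421


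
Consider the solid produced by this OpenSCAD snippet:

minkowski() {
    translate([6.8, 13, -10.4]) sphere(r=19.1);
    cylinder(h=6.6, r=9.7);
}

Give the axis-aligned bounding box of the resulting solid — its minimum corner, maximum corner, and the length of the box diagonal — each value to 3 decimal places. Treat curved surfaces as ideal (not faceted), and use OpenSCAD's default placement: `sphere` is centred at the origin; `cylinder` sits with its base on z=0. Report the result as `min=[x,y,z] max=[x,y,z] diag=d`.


min=[-22.000,-15.800,-29.500] max=[35.600,41.800,15.300] diag=92.965

A = translate([6.8, 13, -10.4]) sphere(r=19.1) → bbox [-12.3,-6.1,-29.5] .. [25.9,32.1,8.7]
B = cylinder(h=6.6, r=9.7) → bbox [-9.7,-9.7,0] .. [9.7,9.7,6.6]
lo = A.lo+B.lo = [-12.3-9.7, -6.1-9.7, -29.5+0] = [-22.000,-15.800,-29.500]
hi = A.hi+B.hi = [25.9+9.7, 32.1+9.7, 8.7+6.6] = [35.600,41.800,15.300]
diag = √(57.6²+57.6²+44.8²) = √8642.56 = 92.965


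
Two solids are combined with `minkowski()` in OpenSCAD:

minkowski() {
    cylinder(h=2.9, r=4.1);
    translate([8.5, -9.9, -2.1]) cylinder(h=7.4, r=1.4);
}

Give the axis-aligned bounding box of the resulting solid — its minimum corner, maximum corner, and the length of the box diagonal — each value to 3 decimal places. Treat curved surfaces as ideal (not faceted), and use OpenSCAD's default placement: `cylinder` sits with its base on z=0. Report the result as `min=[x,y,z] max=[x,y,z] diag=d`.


min=[3.000,-15.400,-2.100] max=[14.000,-4.400,8.200] diag=18.657

A = translate([8.5, -9.9, -2.1]) cylinder(h=7.4, r=1.4) → bbox [7.1,-11.3,-2.1] .. [9.9,-8.5,5.3]
B = cylinder(h=2.9, r=4.1) → bbox [-4.1,-4.1,0] .. [4.1,4.1,2.9]
lo = A.lo+B.lo = [7.1-4.1, -11.3-4.1, -2.1+0] = [3.000,-15.400,-2.100]
hi = A.hi+B.hi = [9.9+4.1, -8.5+4.1, 5.3+2.9] = [14.000,-4.400,8.200]
diag = √(11²+11²+10.3²) = √348.09 = 18.657


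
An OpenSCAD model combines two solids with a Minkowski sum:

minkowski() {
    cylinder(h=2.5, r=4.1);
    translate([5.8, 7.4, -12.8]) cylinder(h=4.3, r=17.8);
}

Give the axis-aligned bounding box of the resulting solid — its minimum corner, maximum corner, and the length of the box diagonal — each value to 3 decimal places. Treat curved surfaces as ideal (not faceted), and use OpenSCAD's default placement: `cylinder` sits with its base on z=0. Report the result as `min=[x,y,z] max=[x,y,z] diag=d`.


A = translate([5.8, 7.4, -12.8]) cylinder(h=4.3, r=17.8) → bbox [-12,-10.4,-12.8] .. [23.6,25.2,-8.5]
B = cylinder(h=2.5, r=4.1) → bbox [-4.1,-4.1,0] .. [4.1,4.1,2.5]
lo = A.lo+B.lo = [-12-4.1, -10.4-4.1, -12.8+0] = [-16.100,-14.500,-12.800]
hi = A.hi+B.hi = [23.6+4.1, 25.2+4.1, -8.5+2.5] = [27.700,29.300,-6.000]
diag = √(43.8²+43.8²+6.8²) = √3883.12 = 62.315

min=[-16.100,-14.500,-12.800] max=[27.700,29.300,-6.000] diag=62.315


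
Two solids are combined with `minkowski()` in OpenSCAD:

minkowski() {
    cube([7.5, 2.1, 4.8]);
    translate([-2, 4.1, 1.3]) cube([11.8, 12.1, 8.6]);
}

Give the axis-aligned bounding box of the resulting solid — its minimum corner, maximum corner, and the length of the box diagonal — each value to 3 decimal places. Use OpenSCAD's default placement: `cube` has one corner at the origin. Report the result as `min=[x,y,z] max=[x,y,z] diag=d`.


A = translate([-2, 4.1, 1.3]) cube([11.8, 12.1, 8.6]) → bbox [-2,4.1,1.3] .. [9.8,16.2,9.9]
B = cube([7.5, 2.1, 4.8]) → bbox [0,0,0] .. [7.5,2.1,4.8]
lo = A.lo+B.lo = [-2+0, 4.1+0, 1.3+0] = [-2.000,4.100,1.300]
hi = A.hi+B.hi = [9.8+7.5, 16.2+2.1, 9.9+4.8] = [17.300,18.300,14.700]
diag = √(19.3²+14.2²+13.4²) = √753.69 = 27.453

min=[-2.000,4.100,1.300] max=[17.300,18.300,14.700] diag=27.453


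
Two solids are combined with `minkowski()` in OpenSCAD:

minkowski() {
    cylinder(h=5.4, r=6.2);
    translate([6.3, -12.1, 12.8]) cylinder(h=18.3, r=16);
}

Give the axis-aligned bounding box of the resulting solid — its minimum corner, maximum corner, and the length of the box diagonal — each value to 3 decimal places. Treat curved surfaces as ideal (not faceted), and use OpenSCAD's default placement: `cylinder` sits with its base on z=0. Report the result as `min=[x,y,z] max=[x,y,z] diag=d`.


min=[-15.900,-34.300,12.800] max=[28.500,10.100,36.500] diag=67.115

A = translate([6.3, -12.1, 12.8]) cylinder(h=18.3, r=16) → bbox [-9.7,-28.1,12.8] .. [22.3,3.9,31.1]
B = cylinder(h=5.4, r=6.2) → bbox [-6.2,-6.2,0] .. [6.2,6.2,5.4]
lo = A.lo+B.lo = [-9.7-6.2, -28.1-6.2, 12.8+0] = [-15.900,-34.300,12.800]
hi = A.hi+B.hi = [22.3+6.2, 3.9+6.2, 31.1+5.4] = [28.500,10.100,36.500]
diag = √(44.4²+44.4²+23.7²) = √4504.41 = 67.115


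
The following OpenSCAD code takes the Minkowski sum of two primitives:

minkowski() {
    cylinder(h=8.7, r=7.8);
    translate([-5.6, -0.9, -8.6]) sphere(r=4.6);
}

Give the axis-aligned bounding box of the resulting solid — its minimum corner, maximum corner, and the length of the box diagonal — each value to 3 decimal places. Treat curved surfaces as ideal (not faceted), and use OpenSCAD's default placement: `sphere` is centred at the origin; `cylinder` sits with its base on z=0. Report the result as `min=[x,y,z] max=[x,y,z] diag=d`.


A = translate([-5.6, -0.9, -8.6]) sphere(r=4.6) → bbox [-10.2,-5.5,-13.2] .. [-1,3.7,-4]
B = cylinder(h=8.7, r=7.8) → bbox [-7.8,-7.8,0] .. [7.8,7.8,8.7]
lo = A.lo+B.lo = [-10.2-7.8, -5.5-7.8, -13.2+0] = [-18.000,-13.300,-13.200]
hi = A.hi+B.hi = [-1+7.8, 3.7+7.8, -4+8.7] = [6.800,11.500,4.700]
diag = √(24.8²+24.8²+17.9²) = √1550.49 = 39.376

min=[-18.000,-13.300,-13.200] max=[6.800,11.500,4.700] diag=39.376


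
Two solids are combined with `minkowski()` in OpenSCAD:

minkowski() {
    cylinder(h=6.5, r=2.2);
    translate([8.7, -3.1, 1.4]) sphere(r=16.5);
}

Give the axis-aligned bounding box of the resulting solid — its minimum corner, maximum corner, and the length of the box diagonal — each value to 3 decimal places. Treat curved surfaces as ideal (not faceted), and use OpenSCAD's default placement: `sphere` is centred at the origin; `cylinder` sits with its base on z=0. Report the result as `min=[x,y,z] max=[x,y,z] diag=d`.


min=[-10.000,-21.800,-15.100] max=[27.400,15.600,24.400] diag=66.013

A = translate([8.7, -3.1, 1.4]) sphere(r=16.5) → bbox [-7.8,-19.6,-15.1] .. [25.2,13.4,17.9]
B = cylinder(h=6.5, r=2.2) → bbox [-2.2,-2.2,0] .. [2.2,2.2,6.5]
lo = A.lo+B.lo = [-7.8-2.2, -19.6-2.2, -15.1+0] = [-10.000,-21.800,-15.100]
hi = A.hi+B.hi = [25.2+2.2, 13.4+2.2, 17.9+6.5] = [27.400,15.600,24.400]
diag = √(37.4²+37.4²+39.5²) = √4357.77 = 66.013


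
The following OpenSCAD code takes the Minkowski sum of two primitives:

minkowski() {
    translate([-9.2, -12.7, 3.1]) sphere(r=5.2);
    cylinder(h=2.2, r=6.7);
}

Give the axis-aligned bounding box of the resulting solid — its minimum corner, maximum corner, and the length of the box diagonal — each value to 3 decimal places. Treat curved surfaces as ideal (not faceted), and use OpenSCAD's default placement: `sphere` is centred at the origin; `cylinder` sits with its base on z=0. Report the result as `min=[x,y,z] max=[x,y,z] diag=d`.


min=[-21.100,-24.600,-2.100] max=[2.700,-0.800,10.500] diag=35.939

A = translate([-9.2, -12.7, 3.1]) sphere(r=5.2) → bbox [-14.4,-17.9,-2.1] .. [-4,-7.5,8.3]
B = cylinder(h=2.2, r=6.7) → bbox [-6.7,-6.7,0] .. [6.7,6.7,2.2]
lo = A.lo+B.lo = [-14.4-6.7, -17.9-6.7, -2.1+0] = [-21.100,-24.600,-2.100]
hi = A.hi+B.hi = [-4+6.7, -7.5+6.7, 8.3+2.2] = [2.700,-0.800,10.500]
diag = √(23.8²+23.8²+12.6²) = √1291.64 = 35.939


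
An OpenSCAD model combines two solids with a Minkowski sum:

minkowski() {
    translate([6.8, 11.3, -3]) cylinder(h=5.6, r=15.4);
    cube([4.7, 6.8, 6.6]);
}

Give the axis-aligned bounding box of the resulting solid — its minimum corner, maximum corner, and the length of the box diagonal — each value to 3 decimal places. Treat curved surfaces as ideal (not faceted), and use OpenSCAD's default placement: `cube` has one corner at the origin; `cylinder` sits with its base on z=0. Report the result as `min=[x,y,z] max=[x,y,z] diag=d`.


min=[-8.600,-4.100,-3.000] max=[26.900,33.500,9.200] diag=53.130

A = translate([6.8, 11.3, -3]) cylinder(h=5.6, r=15.4) → bbox [-8.6,-4.1,-3] .. [22.2,26.7,2.6]
B = cube([4.7, 6.8, 6.6]) → bbox [0,0,0] .. [4.7,6.8,6.6]
lo = A.lo+B.lo = [-8.6+0, -4.1+0, -3+0] = [-8.600,-4.100,-3.000]
hi = A.hi+B.hi = [22.2+4.7, 26.7+6.8, 2.6+6.6] = [26.900,33.500,9.200]
diag = √(35.5²+37.6²+12.2²) = √2822.85 = 53.130


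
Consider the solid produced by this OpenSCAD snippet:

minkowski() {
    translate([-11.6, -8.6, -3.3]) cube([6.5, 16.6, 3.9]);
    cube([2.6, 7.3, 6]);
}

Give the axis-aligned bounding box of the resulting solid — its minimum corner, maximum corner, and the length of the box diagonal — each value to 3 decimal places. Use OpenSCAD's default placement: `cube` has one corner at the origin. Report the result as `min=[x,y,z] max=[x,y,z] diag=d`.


A = translate([-11.6, -8.6, -3.3]) cube([6.5, 16.6, 3.9]) → bbox [-11.6,-8.6,-3.3] .. [-5.1,8,0.6]
B = cube([2.6, 7.3, 6]) → bbox [0,0,0] .. [2.6,7.3,6]
lo = A.lo+B.lo = [-11.6+0, -8.6+0, -3.3+0] = [-11.600,-8.600,-3.300]
hi = A.hi+B.hi = [-5.1+2.6, 8+7.3, 0.6+6] = [-2.500,15.300,6.600]
diag = √(9.1²+23.9²+9.9²) = √752.03 = 27.423

min=[-11.600,-8.600,-3.300] max=[-2.500,15.300,6.600] diag=27.423


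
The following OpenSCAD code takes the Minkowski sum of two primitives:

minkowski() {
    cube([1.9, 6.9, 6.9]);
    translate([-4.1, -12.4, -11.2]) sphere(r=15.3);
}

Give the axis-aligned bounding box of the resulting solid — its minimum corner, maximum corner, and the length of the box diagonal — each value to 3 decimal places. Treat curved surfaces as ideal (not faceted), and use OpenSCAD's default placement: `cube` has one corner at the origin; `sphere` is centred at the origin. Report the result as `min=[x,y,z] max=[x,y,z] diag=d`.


min=[-19.400,-27.700,-26.500] max=[13.100,9.800,11.000] diag=62.199

A = translate([-4.1, -12.4, -11.2]) sphere(r=15.3) → bbox [-19.4,-27.7,-26.5] .. [11.2,2.9,4.1]
B = cube([1.9, 6.9, 6.9]) → bbox [0,0,0] .. [1.9,6.9,6.9]
lo = A.lo+B.lo = [-19.4+0, -27.7+0, -26.5+0] = [-19.400,-27.700,-26.500]
hi = A.hi+B.hi = [11.2+1.9, 2.9+6.9, 4.1+6.9] = [13.100,9.800,11.000]
diag = √(32.5²+37.5²+37.5²) = √3868.75 = 62.199


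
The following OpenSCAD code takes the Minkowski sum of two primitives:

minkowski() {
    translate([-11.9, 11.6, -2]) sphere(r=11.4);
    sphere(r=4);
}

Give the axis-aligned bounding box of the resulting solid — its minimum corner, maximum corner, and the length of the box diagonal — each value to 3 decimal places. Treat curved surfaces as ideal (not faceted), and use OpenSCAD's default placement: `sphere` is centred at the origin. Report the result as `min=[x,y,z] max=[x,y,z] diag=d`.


min=[-27.300,-3.800,-17.400] max=[3.500,27.000,13.400] diag=53.347

A = translate([-11.9, 11.6, -2]) sphere(r=11.4) → bbox [-23.3,0.2,-13.4] .. [-0.5,23,9.4]
B = sphere(r=4) → bbox [-4,-4,-4] .. [4,4,4]
lo = A.lo+B.lo = [-23.3-4, 0.2-4, -13.4-4] = [-27.300,-3.800,-17.400]
hi = A.hi+B.hi = [-0.5+4, 23+4, 9.4+4] = [3.500,27.000,13.400]
diag = √(30.8²+30.8²+30.8²) = √2845.92 = 53.347


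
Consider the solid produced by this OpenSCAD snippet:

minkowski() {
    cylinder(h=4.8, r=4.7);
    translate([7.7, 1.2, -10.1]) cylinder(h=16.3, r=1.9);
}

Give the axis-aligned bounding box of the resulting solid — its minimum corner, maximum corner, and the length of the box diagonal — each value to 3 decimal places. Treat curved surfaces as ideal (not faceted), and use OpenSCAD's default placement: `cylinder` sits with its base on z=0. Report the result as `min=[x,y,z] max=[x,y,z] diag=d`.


min=[1.100,-5.400,-10.100] max=[14.300,7.800,11.000] diag=28.173

A = translate([7.7, 1.2, -10.1]) cylinder(h=16.3, r=1.9) → bbox [5.8,-0.7,-10.1] .. [9.6,3.1,6.2]
B = cylinder(h=4.8, r=4.7) → bbox [-4.7,-4.7,0] .. [4.7,4.7,4.8]
lo = A.lo+B.lo = [5.8-4.7, -0.7-4.7, -10.1+0] = [1.100,-5.400,-10.100]
hi = A.hi+B.hi = [9.6+4.7, 3.1+4.7, 6.2+4.8] = [14.300,7.800,11.000]
diag = √(13.2²+13.2²+21.1²) = √793.69 = 28.173


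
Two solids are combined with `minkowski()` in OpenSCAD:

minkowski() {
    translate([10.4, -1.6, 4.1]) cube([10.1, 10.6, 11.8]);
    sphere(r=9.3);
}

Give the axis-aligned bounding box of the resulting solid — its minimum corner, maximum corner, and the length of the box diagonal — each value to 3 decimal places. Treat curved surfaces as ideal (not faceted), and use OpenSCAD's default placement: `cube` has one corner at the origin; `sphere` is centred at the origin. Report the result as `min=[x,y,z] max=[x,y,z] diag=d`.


A = translate([10.4, -1.6, 4.1]) cube([10.1, 10.6, 11.8]) → bbox [10.4,-1.6,4.1] .. [20.5,9,15.9]
B = sphere(r=9.3) → bbox [-9.3,-9.3,-9.3] .. [9.3,9.3,9.3]
lo = A.lo+B.lo = [10.4-9.3, -1.6-9.3, 4.1-9.3] = [1.100,-10.900,-5.200]
hi = A.hi+B.hi = [20.5+9.3, 9+9.3, 15.9+9.3] = [29.800,18.300,25.200]
diag = √(28.7²+29.2²+30.4²) = √2600.49 = 50.995

min=[1.100,-10.900,-5.200] max=[29.800,18.300,25.200] diag=50.995


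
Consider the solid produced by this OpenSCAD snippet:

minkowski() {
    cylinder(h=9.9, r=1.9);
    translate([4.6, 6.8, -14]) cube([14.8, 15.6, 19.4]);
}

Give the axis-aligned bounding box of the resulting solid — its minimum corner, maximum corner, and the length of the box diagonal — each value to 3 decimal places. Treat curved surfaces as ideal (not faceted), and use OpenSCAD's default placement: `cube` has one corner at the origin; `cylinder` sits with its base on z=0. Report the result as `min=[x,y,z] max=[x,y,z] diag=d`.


min=[2.700,4.900,-14.000] max=[21.300,24.300,15.300] diag=39.759

A = translate([4.6, 6.8, -14]) cube([14.8, 15.6, 19.4]) → bbox [4.6,6.8,-14] .. [19.4,22.4,5.4]
B = cylinder(h=9.9, r=1.9) → bbox [-1.9,-1.9,0] .. [1.9,1.9,9.9]
lo = A.lo+B.lo = [4.6-1.9, 6.8-1.9, -14+0] = [2.700,4.900,-14.000]
hi = A.hi+B.hi = [19.4+1.9, 22.4+1.9, 5.4+9.9] = [21.300,24.300,15.300]
diag = √(18.6²+19.4²+29.3²) = √1580.81 = 39.759


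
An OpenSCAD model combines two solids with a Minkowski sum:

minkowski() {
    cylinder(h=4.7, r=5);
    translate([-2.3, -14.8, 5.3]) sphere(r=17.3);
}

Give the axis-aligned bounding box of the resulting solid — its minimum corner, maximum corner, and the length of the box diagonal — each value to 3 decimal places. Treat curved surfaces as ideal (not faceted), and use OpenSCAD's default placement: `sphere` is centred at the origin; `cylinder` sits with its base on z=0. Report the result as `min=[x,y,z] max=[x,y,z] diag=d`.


min=[-24.600,-37.100,-12.000] max=[20.000,7.500,27.300] diag=74.316

A = translate([-2.3, -14.8, 5.3]) sphere(r=17.3) → bbox [-19.6,-32.1,-12] .. [15,2.5,22.6]
B = cylinder(h=4.7, r=5) → bbox [-5,-5,0] .. [5,5,4.7]
lo = A.lo+B.lo = [-19.6-5, -32.1-5, -12+0] = [-24.600,-37.100,-12.000]
hi = A.hi+B.hi = [15+5, 2.5+5, 22.6+4.7] = [20.000,7.500,27.300]
diag = √(44.6²+44.6²+39.3²) = √5522.81 = 74.316


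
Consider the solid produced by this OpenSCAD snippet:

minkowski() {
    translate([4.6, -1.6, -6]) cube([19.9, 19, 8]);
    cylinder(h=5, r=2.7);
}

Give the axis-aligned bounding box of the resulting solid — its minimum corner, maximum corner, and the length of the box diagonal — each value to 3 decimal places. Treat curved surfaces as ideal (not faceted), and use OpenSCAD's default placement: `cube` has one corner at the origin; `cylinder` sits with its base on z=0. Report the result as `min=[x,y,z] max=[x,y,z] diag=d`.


A = translate([4.6, -1.6, -6]) cube([19.9, 19, 8]) → bbox [4.6,-1.6,-6] .. [24.5,17.4,2]
B = cylinder(h=5, r=2.7) → bbox [-2.7,-2.7,0] .. [2.7,2.7,5]
lo = A.lo+B.lo = [4.6-2.7, -1.6-2.7, -6+0] = [1.900,-4.300,-6.000]
hi = A.hi+B.hi = [24.5+2.7, 17.4+2.7, 2+5] = [27.200,20.100,7.000]
diag = √(25.3²+24.4²+13²) = √1404.45 = 37.476

min=[1.900,-4.300,-6.000] max=[27.200,20.100,7.000] diag=37.476


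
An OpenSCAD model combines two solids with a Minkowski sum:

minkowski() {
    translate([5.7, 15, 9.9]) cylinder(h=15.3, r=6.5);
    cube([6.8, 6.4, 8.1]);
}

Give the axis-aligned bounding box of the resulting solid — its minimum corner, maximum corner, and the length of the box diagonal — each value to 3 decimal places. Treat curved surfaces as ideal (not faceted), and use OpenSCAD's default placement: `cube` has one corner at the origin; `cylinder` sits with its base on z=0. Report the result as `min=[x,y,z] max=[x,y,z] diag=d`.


min=[-0.800,8.500,9.900] max=[19.000,27.900,33.300] diag=36.276

A = translate([5.7, 15, 9.9]) cylinder(h=15.3, r=6.5) → bbox [-0.8,8.5,9.9] .. [12.2,21.5,25.2]
B = cube([6.8, 6.4, 8.1]) → bbox [0,0,0] .. [6.8,6.4,8.1]
lo = A.lo+B.lo = [-0.8+0, 8.5+0, 9.9+0] = [-0.800,8.500,9.900]
hi = A.hi+B.hi = [12.2+6.8, 21.5+6.4, 25.2+8.1] = [19.000,27.900,33.300]
diag = √(19.8²+19.4²+23.4²) = √1315.96 = 36.276


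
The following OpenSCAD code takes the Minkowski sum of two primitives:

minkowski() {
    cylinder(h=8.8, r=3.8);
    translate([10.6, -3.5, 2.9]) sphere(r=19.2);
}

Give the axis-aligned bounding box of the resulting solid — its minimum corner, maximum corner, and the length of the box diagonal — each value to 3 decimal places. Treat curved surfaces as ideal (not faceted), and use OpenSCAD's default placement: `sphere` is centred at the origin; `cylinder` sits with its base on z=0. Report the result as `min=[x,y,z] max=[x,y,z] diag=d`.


A = translate([10.6, -3.5, 2.9]) sphere(r=19.2) → bbox [-8.6,-22.7,-16.3] .. [29.8,15.7,22.1]
B = cylinder(h=8.8, r=3.8) → bbox [-3.8,-3.8,0] .. [3.8,3.8,8.8]
lo = A.lo+B.lo = [-8.6-3.8, -22.7-3.8, -16.3+0] = [-12.400,-26.500,-16.300]
hi = A.hi+B.hi = [29.8+3.8, 15.7+3.8, 22.1+8.8] = [33.600,19.500,30.900]
diag = √(46²+46²+47.2²) = √6459.84 = 80.373

min=[-12.400,-26.500,-16.300] max=[33.600,19.500,30.900] diag=80.373


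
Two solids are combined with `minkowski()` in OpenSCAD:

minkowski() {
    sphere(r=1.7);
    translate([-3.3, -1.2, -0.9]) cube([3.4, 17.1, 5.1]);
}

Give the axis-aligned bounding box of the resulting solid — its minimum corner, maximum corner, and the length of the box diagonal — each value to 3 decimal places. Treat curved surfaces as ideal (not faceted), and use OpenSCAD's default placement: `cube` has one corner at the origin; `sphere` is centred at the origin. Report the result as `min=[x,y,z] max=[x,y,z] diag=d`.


min=[-5.000,-2.900,-2.600] max=[1.800,17.600,5.900] diag=23.211

A = translate([-3.3, -1.2, -0.9]) cube([3.4, 17.1, 5.1]) → bbox [-3.3,-1.2,-0.9] .. [0.1,15.9,4.2]
B = sphere(r=1.7) → bbox [-1.7,-1.7,-1.7] .. [1.7,1.7,1.7]
lo = A.lo+B.lo = [-3.3-1.7, -1.2-1.7, -0.9-1.7] = [-5.000,-2.900,-2.600]
hi = A.hi+B.hi = [0.1+1.7, 15.9+1.7, 4.2+1.7] = [1.800,17.600,5.900]
diag = √(6.8²+20.5²+8.5²) = √538.74 = 23.211


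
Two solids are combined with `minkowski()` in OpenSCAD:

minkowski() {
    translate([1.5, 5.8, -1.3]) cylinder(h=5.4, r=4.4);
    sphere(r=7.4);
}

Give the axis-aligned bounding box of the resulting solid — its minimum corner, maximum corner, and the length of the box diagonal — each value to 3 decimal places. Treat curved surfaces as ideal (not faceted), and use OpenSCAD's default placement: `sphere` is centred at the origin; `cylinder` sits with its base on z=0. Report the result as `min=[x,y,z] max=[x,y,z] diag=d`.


min=[-10.300,-6.000,-8.700] max=[13.300,17.600,11.500] diag=39.012

A = translate([1.5, 5.8, -1.3]) cylinder(h=5.4, r=4.4) → bbox [-2.9,1.4,-1.3] .. [5.9,10.2,4.1]
B = sphere(r=7.4) → bbox [-7.4,-7.4,-7.4] .. [7.4,7.4,7.4]
lo = A.lo+B.lo = [-2.9-7.4, 1.4-7.4, -1.3-7.4] = [-10.300,-6.000,-8.700]
hi = A.hi+B.hi = [5.9+7.4, 10.2+7.4, 4.1+7.4] = [13.300,17.600,11.500]
diag = √(23.6²+23.6²+20.2²) = √1521.96 = 39.012


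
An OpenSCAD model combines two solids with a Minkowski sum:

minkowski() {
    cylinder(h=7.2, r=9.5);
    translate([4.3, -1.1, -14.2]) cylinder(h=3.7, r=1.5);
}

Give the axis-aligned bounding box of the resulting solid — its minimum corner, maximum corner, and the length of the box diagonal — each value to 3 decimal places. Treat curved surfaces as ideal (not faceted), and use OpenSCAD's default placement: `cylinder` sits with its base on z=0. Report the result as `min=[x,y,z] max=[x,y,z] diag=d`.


min=[-6.700,-12.100,-14.200] max=[15.300,9.900,-3.300] diag=32.967

A = translate([4.3, -1.1, -14.2]) cylinder(h=3.7, r=1.5) → bbox [2.8,-2.6,-14.2] .. [5.8,0.4,-10.5]
B = cylinder(h=7.2, r=9.5) → bbox [-9.5,-9.5,0] .. [9.5,9.5,7.2]
lo = A.lo+B.lo = [2.8-9.5, -2.6-9.5, -14.2+0] = [-6.700,-12.100,-14.200]
hi = A.hi+B.hi = [5.8+9.5, 0.4+9.5, -10.5+7.2] = [15.300,9.900,-3.300]
diag = √(22²+22²+10.9²) = √1086.81 = 32.967


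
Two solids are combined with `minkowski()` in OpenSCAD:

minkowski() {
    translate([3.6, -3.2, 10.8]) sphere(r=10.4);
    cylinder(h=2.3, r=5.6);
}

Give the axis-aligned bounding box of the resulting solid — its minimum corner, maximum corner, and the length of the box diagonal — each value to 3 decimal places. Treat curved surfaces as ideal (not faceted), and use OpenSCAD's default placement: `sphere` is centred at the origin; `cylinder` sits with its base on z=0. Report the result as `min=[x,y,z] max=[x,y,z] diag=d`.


A = translate([3.6, -3.2, 10.8]) sphere(r=10.4) → bbox [-6.8,-13.6,0.4] .. [14,7.2,21.2]
B = cylinder(h=2.3, r=5.6) → bbox [-5.6,-5.6,0] .. [5.6,5.6,2.3]
lo = A.lo+B.lo = [-6.8-5.6, -13.6-5.6, 0.4+0] = [-12.400,-19.200,0.400]
hi = A.hi+B.hi = [14+5.6, 7.2+5.6, 21.2+2.3] = [19.600,12.800,23.500]
diag = √(32²+32²+23.1²) = √2581.61 = 50.810

min=[-12.400,-19.200,0.400] max=[19.600,12.800,23.500] diag=50.810


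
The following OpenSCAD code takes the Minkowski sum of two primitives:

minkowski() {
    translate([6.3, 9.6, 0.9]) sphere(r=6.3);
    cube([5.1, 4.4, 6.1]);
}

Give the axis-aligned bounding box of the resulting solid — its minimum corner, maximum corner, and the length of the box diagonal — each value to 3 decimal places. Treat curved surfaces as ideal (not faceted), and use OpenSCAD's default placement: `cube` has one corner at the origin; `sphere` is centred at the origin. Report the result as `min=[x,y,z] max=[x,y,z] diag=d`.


min=[0.000,3.300,-5.400] max=[17.700,20.300,13.300] diag=30.854

A = translate([6.3, 9.6, 0.9]) sphere(r=6.3) → bbox [0,3.3,-5.4] .. [12.6,15.9,7.2]
B = cube([5.1, 4.4, 6.1]) → bbox [0,0,0] .. [5.1,4.4,6.1]
lo = A.lo+B.lo = [0+0, 3.3+0, -5.4+0] = [0.000,3.300,-5.400]
hi = A.hi+B.hi = [12.6+5.1, 15.9+4.4, 7.2+6.1] = [17.700,20.300,13.300]
diag = √(17.7²+17²+18.7²) = √951.98 = 30.854


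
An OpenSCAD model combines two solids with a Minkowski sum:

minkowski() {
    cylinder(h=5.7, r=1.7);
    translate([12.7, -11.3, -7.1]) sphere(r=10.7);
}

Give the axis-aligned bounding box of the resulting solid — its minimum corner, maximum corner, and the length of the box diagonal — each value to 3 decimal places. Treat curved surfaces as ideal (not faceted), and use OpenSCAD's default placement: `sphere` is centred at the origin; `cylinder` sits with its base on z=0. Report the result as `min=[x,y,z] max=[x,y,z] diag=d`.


min=[0.300,-23.700,-17.800] max=[25.100,1.100,9.300] diag=44.323

A = translate([12.7, -11.3, -7.1]) sphere(r=10.7) → bbox [2,-22,-17.8] .. [23.4,-0.6,3.6]
B = cylinder(h=5.7, r=1.7) → bbox [-1.7,-1.7,0] .. [1.7,1.7,5.7]
lo = A.lo+B.lo = [2-1.7, -22-1.7, -17.8+0] = [0.300,-23.700,-17.800]
hi = A.hi+B.hi = [23.4+1.7, -0.6+1.7, 3.6+5.7] = [25.100,1.100,9.300]
diag = √(24.8²+24.8²+27.1²) = √1964.49 = 44.323


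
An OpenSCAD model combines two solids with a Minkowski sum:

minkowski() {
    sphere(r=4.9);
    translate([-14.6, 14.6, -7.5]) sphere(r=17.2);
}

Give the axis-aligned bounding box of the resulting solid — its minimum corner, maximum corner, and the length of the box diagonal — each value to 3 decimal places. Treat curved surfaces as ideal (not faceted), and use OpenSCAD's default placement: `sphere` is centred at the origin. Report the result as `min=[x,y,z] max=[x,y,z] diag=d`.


A = translate([-14.6, 14.6, -7.5]) sphere(r=17.2) → bbox [-31.8,-2.6,-24.7] .. [2.6,31.8,9.7]
B = sphere(r=4.9) → bbox [-4.9,-4.9,-4.9] .. [4.9,4.9,4.9]
lo = A.lo+B.lo = [-31.8-4.9, -2.6-4.9, -24.7-4.9] = [-36.700,-7.500,-29.600]
hi = A.hi+B.hi = [2.6+4.9, 31.8+4.9, 9.7+4.9] = [7.500,36.700,14.600]
diag = √(44.2²+44.2²+44.2²) = √5860.92 = 76.557

min=[-36.700,-7.500,-29.600] max=[7.500,36.700,14.600] diag=76.557


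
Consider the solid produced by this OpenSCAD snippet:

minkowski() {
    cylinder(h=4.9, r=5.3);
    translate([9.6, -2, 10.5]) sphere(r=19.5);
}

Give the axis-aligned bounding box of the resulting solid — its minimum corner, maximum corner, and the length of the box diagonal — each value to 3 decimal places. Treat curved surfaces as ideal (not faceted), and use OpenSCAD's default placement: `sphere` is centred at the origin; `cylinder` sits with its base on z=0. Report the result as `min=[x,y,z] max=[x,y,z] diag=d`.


min=[-15.200,-26.800,-9.000] max=[34.400,22.800,34.900] diag=82.750

A = translate([9.6, -2, 10.5]) sphere(r=19.5) → bbox [-9.9,-21.5,-9] .. [29.1,17.5,30]
B = cylinder(h=4.9, r=5.3) → bbox [-5.3,-5.3,0] .. [5.3,5.3,4.9]
lo = A.lo+B.lo = [-9.9-5.3, -21.5-5.3, -9+0] = [-15.200,-26.800,-9.000]
hi = A.hi+B.hi = [29.1+5.3, 17.5+5.3, 30+4.9] = [34.400,22.800,34.900]
diag = √(49.6²+49.6²+43.9²) = √6847.53 = 82.750


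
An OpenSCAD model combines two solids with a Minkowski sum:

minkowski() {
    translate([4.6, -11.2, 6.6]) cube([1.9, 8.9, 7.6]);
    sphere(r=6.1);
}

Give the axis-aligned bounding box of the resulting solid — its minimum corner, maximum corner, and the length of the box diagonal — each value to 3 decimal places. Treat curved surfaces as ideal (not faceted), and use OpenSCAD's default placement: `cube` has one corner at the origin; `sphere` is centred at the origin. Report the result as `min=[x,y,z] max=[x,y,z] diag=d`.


A = translate([4.6, -11.2, 6.6]) cube([1.9, 8.9, 7.6]) → bbox [4.6,-11.2,6.6] .. [6.5,-2.3,14.2]
B = sphere(r=6.1) → bbox [-6.1,-6.1,-6.1] .. [6.1,6.1,6.1]
lo = A.lo+B.lo = [4.6-6.1, -11.2-6.1, 6.6-6.1] = [-1.500,-17.300,0.500]
hi = A.hi+B.hi = [6.5+6.1, -2.3+6.1, 14.2+6.1] = [12.600,3.800,20.300]
diag = √(14.1²+21.1²+19.8²) = √1036.06 = 32.188

min=[-1.500,-17.300,0.500] max=[12.600,3.800,20.300] diag=32.188


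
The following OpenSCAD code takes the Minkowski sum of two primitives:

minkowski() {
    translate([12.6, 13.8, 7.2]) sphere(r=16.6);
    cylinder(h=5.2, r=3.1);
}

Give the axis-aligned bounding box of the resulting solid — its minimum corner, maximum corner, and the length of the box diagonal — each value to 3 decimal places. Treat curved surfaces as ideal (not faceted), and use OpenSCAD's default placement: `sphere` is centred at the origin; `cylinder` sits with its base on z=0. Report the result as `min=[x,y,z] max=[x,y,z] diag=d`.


min=[-7.100,-5.900,-9.400] max=[32.300,33.500,29.000] diag=67.670

A = translate([12.6, 13.8, 7.2]) sphere(r=16.6) → bbox [-4,-2.8,-9.4] .. [29.2,30.4,23.8]
B = cylinder(h=5.2, r=3.1) → bbox [-3.1,-3.1,0] .. [3.1,3.1,5.2]
lo = A.lo+B.lo = [-4-3.1, -2.8-3.1, -9.4+0] = [-7.100,-5.900,-9.400]
hi = A.hi+B.hi = [29.2+3.1, 30.4+3.1, 23.8+5.2] = [32.300,33.500,29.000]
diag = √(39.4²+39.4²+38.4²) = √4579.28 = 67.670


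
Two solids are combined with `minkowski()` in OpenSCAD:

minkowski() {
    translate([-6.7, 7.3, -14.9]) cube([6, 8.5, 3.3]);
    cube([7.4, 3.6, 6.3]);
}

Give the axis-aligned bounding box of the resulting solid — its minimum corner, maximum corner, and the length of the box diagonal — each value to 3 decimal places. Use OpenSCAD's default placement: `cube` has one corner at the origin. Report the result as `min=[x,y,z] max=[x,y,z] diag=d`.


A = translate([-6.7, 7.3, -14.9]) cube([6, 8.5, 3.3]) → bbox [-6.7,7.3,-14.9] .. [-0.7,15.8,-11.6]
B = cube([7.4, 3.6, 6.3]) → bbox [0,0,0] .. [7.4,3.6,6.3]
lo = A.lo+B.lo = [-6.7+0, 7.3+0, -14.9+0] = [-6.700,7.300,-14.900]
hi = A.hi+B.hi = [-0.7+7.4, 15.8+3.6, -11.6+6.3] = [6.700,19.400,-5.300]
diag = √(13.4²+12.1²+9.6²) = √418.13 = 20.448

min=[-6.700,7.300,-14.900] max=[6.700,19.400,-5.300] diag=20.448


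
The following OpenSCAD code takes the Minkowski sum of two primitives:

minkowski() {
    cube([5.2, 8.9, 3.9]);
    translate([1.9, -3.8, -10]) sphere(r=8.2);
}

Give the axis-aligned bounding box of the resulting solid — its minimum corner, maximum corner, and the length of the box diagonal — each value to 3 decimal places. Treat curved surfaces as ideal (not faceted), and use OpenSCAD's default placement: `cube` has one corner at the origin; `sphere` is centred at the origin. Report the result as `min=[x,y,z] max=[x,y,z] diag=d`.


A = translate([1.9, -3.8, -10]) sphere(r=8.2) → bbox [-6.3,-12,-18.2] .. [10.1,4.4,-1.8]
B = cube([5.2, 8.9, 3.9]) → bbox [0,0,0] .. [5.2,8.9,3.9]
lo = A.lo+B.lo = [-6.3+0, -12+0, -18.2+0] = [-6.300,-12.000,-18.200]
hi = A.hi+B.hi = [10.1+5.2, 4.4+8.9, -1.8+3.9] = [15.300,13.300,2.100]
diag = √(21.6²+25.3²+20.3²) = √1518.74 = 38.971

min=[-6.300,-12.000,-18.200] max=[15.300,13.300,2.100] diag=38.971


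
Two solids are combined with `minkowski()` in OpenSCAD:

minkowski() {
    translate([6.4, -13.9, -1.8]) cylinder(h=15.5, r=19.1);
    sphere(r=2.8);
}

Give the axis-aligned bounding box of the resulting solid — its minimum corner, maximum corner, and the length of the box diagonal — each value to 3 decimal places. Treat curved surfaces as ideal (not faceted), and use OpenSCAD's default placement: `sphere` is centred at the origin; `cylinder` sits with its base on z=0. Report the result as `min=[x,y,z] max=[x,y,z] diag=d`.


min=[-15.500,-35.800,-4.600] max=[28.300,8.000,16.500] diag=65.438

A = translate([6.4, -13.9, -1.8]) cylinder(h=15.5, r=19.1) → bbox [-12.7,-33,-1.8] .. [25.5,5.2,13.7]
B = sphere(r=2.8) → bbox [-2.8,-2.8,-2.8] .. [2.8,2.8,2.8]
lo = A.lo+B.lo = [-12.7-2.8, -33-2.8, -1.8-2.8] = [-15.500,-35.800,-4.600]
hi = A.hi+B.hi = [25.5+2.8, 5.2+2.8, 13.7+2.8] = [28.300,8.000,16.500]
diag = √(43.8²+43.8²+21.1²) = √4282.09 = 65.438


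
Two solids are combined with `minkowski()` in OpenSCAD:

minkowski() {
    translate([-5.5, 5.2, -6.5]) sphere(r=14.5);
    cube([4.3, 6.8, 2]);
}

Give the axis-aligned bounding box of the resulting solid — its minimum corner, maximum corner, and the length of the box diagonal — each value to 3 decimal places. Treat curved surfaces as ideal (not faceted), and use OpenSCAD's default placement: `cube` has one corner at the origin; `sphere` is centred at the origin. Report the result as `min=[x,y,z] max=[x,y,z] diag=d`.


A = translate([-5.5, 5.2, -6.5]) sphere(r=14.5) → bbox [-20,-9.3,-21] .. [9,19.7,8]
B = cube([4.3, 6.8, 2]) → bbox [0,0,0] .. [4.3,6.8,2]
lo = A.lo+B.lo = [-20+0, -9.3+0, -21+0] = [-20.000,-9.300,-21.000]
hi = A.hi+B.hi = [9+4.3, 19.7+6.8, 8+2] = [13.300,26.500,10.000]
diag = √(33.3²+35.8²+31²) = √3351.53 = 57.892

min=[-20.000,-9.300,-21.000] max=[13.300,26.500,10.000] diag=57.892


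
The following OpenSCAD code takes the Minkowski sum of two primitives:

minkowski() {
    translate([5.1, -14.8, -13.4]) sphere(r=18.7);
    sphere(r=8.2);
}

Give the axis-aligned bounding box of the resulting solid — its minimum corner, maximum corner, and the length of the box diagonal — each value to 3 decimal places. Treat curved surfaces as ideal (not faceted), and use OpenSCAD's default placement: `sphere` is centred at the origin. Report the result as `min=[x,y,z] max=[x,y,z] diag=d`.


min=[-21.800,-41.700,-40.300] max=[32.000,12.100,13.500] diag=93.184

A = translate([5.1, -14.8, -13.4]) sphere(r=18.7) → bbox [-13.6,-33.5,-32.1] .. [23.8,3.9,5.3]
B = sphere(r=8.2) → bbox [-8.2,-8.2,-8.2] .. [8.2,8.2,8.2]
lo = A.lo+B.lo = [-13.6-8.2, -33.5-8.2, -32.1-8.2] = [-21.800,-41.700,-40.300]
hi = A.hi+B.hi = [23.8+8.2, 3.9+8.2, 5.3+8.2] = [32.000,12.100,13.500]
diag = √(53.8²+53.8²+53.8²) = √8683.32 = 93.184


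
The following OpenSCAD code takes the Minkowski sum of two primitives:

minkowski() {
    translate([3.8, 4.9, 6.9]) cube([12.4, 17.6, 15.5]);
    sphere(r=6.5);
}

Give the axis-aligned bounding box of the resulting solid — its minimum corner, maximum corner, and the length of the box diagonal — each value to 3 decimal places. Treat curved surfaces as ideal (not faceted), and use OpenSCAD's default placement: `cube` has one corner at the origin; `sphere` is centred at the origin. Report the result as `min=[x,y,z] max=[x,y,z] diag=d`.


min=[-2.700,-1.600,0.400] max=[22.700,29.000,28.900] diag=48.926

A = translate([3.8, 4.9, 6.9]) cube([12.4, 17.6, 15.5]) → bbox [3.8,4.9,6.9] .. [16.2,22.5,22.4]
B = sphere(r=6.5) → bbox [-6.5,-6.5,-6.5] .. [6.5,6.5,6.5]
lo = A.lo+B.lo = [3.8-6.5, 4.9-6.5, 6.9-6.5] = [-2.700,-1.600,0.400]
hi = A.hi+B.hi = [16.2+6.5, 22.5+6.5, 22.4+6.5] = [22.700,29.000,28.900]
diag = √(25.4²+30.6²+28.5²) = √2393.77 = 48.926


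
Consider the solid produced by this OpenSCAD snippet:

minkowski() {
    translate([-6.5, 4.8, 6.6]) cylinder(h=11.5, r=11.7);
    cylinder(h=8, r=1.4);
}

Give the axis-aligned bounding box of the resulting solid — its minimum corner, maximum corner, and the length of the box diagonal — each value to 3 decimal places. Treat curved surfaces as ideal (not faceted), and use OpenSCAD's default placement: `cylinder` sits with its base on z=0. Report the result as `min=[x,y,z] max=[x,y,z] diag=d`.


A = translate([-6.5, 4.8, 6.6]) cylinder(h=11.5, r=11.7) → bbox [-18.2,-6.9,6.6] .. [5.2,16.5,18.1]
B = cylinder(h=8, r=1.4) → bbox [-1.4,-1.4,0] .. [1.4,1.4,8]
lo = A.lo+B.lo = [-18.2-1.4, -6.9-1.4, 6.6+0] = [-19.600,-8.300,6.600]
hi = A.hi+B.hi = [5.2+1.4, 16.5+1.4, 18.1+8] = [6.600,17.900,26.100]
diag = √(26.2²+26.2²+19.5²) = √1753.13 = 41.870

min=[-19.600,-8.300,6.600] max=[6.600,17.900,26.100] diag=41.870


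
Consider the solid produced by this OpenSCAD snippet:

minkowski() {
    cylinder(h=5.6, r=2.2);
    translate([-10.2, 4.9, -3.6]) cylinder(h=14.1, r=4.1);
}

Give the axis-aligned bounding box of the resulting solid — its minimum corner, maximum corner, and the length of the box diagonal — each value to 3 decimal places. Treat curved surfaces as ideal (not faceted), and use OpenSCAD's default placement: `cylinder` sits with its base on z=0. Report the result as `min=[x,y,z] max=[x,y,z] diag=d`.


A = translate([-10.2, 4.9, -3.6]) cylinder(h=14.1, r=4.1) → bbox [-14.3,0.8,-3.6] .. [-6.1,9,10.5]
B = cylinder(h=5.6, r=2.2) → bbox [-2.2,-2.2,0] .. [2.2,2.2,5.6]
lo = A.lo+B.lo = [-14.3-2.2, 0.8-2.2, -3.6+0] = [-16.500,-1.400,-3.600]
hi = A.hi+B.hi = [-6.1+2.2, 9+2.2, 10.5+5.6] = [-3.900,11.200,16.100]
diag = √(12.6²+12.6²+19.7²) = √705.61 = 26.563

min=[-16.500,-1.400,-3.600] max=[-3.900,11.200,16.100] diag=26.563
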